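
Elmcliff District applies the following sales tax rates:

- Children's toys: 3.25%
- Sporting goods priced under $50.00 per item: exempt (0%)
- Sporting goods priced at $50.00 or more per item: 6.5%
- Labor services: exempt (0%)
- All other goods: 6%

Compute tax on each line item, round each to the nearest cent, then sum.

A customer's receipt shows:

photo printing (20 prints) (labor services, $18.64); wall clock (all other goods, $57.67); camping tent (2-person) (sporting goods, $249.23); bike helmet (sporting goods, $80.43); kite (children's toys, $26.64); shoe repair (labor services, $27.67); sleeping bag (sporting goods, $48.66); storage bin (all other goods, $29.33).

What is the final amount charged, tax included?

Photo printing (20 prints) $18.64: labor services → 0% → $0.00
Wall clock $57.67: all other goods → 6% → $3.46
Camping tent (2-person) $249.23: sporting goods, $50.00 or more → 6.5% → $16.20
Bike helmet $80.43: sporting goods, $50.00 or more → 6.5% → $5.23
Kite $26.64: children's toys → 3.25% → $0.87
Shoe repair $27.67: labor services → 0% → $0.00
Sleeping bag $48.66: sporting goods, under $50.00 → 0% → $0.00
Storage bin $29.33: all other goods → 6% → $1.76
Subtotal = $538.27; tax = $27.52; total due = $565.79

$565.79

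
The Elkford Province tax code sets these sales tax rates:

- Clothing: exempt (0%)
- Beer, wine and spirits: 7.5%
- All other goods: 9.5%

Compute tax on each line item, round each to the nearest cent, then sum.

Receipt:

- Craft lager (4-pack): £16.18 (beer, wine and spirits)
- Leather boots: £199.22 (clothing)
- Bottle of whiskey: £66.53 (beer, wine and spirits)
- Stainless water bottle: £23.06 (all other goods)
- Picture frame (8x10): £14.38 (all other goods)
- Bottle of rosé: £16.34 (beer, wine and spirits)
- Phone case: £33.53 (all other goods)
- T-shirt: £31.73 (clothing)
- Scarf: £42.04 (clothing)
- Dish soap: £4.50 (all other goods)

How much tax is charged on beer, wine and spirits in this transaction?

£7.43

Craft lager (4-pack) £16.18: beer, wine and spirits → 7.5% → £1.21
Bottle of whiskey £66.53: beer, wine and spirits → 7.5% → £4.99
Bottle of rosé £16.34: beer, wine and spirits → 7.5% → £1.23
Tax on beer, wine and spirits = £1.21 + £4.99 + £1.23 = £7.43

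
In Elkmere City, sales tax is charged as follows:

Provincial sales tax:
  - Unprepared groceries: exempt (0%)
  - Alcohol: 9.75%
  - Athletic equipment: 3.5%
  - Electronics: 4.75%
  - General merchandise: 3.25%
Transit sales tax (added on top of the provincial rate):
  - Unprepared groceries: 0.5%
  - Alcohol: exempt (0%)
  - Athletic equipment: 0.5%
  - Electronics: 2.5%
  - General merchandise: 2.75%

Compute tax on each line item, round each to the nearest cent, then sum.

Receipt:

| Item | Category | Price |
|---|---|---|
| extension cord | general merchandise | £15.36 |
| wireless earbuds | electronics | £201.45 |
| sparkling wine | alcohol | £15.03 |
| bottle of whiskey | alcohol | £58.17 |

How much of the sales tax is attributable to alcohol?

Sparkling wine £15.03: alcohol → 9.75% + 0% transit = 9.75% → £1.47
Bottle of whiskey £58.17: alcohol → 9.75% + 0% transit = 9.75% → £5.67
Tax on alcohol = £1.47 + £5.67 = £7.14

£7.14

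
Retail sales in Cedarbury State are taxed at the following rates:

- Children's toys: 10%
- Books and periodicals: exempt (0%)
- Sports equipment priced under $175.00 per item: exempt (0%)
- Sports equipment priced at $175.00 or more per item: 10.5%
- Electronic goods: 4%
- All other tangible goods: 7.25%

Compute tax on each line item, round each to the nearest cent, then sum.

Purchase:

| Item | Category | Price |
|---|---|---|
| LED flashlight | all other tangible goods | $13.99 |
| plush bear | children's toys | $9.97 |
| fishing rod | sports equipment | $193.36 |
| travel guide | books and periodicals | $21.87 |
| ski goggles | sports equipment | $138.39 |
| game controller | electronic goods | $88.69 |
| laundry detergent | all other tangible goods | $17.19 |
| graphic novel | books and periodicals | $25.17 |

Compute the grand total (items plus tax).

$535.74

LED flashlight $13.99: all other tangible goods → 7.25% → $1.01
Plush bear $9.97: children's toys → 10% → $1.00
Fishing rod $193.36: sports equipment, $175.00 or more → 10.5% → $20.30
Travel guide $21.87: books and periodicals → 0% → $0.00
Ski goggles $138.39: sports equipment, under $175.00 → 0% → $0.00
Game controller $88.69: electronic goods → 4% → $3.55
Laundry detergent $17.19: all other tangible goods → 7.25% → $1.25
Graphic novel $25.17: books and periodicals → 0% → $0.00
Subtotal = $508.63; tax = $27.11; total due = $535.74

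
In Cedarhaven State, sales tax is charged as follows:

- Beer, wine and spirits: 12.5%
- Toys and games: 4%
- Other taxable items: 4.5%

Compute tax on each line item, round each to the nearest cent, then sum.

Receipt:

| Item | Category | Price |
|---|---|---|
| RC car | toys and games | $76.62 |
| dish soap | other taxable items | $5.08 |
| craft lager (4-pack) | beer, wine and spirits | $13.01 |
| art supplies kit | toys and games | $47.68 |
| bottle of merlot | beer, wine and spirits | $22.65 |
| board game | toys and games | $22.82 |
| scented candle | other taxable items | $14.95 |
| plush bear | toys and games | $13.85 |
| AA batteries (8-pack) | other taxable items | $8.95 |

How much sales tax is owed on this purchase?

RC car $76.62: toys and games → 4% → $3.06
Dish soap $5.08: other taxable items → 4.5% → $0.23
Craft lager (4-pack) $13.01: beer, wine and spirits → 12.5% → $1.63
Art supplies kit $47.68: toys and games → 4% → $1.91
Bottle of merlot $22.65: beer, wine and spirits → 12.5% → $2.83
Board game $22.82: toys and games → 4% → $0.91
Scented candle $14.95: other taxable items → 4.5% → $0.67
Plush bear $13.85: toys and games → 4% → $0.55
AA batteries (8-pack) $8.95: other taxable items → 4.5% → $0.40
Total tax = $3.06 + $0.23 + $1.63 + $1.91 + $2.83 + $0.91 + $0.67 + $0.55 + $0.40 = $12.19

$12.19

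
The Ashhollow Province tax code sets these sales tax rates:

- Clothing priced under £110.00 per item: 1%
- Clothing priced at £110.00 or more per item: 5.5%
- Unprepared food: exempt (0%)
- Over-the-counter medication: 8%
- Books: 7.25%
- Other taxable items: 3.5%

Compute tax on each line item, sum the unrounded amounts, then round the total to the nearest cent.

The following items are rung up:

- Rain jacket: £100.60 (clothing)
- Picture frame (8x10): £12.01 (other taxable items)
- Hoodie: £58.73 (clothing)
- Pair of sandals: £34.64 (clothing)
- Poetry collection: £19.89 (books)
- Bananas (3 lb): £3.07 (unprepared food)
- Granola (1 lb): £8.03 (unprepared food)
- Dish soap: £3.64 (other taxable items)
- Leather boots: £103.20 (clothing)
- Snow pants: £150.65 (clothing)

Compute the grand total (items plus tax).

Rain jacket £100.60: clothing, under £110.00 → 1% → £1.006
Picture frame (8x10) £12.01: other taxable items → 3.5% → £0.42035
Hoodie £58.73: clothing, under £110.00 → 1% → £0.5873
Pair of sandals £34.64: clothing, under £110.00 → 1% → £0.3464
Poetry collection £19.89: books → 7.25% → £1.442025
Bananas (3 lb) £3.07: unprepared food → 0% → £0.00
Granola (1 lb) £8.03: unprepared food → 0% → £0.00
Dish soap £3.64: other taxable items → 3.5% → £0.1274
Leather boots £103.20: clothing, under £110.00 → 1% → £1.032
Snow pants £150.65: clothing, £110.00 or more → 5.5% → £8.28575
Subtotal = £494.46; unrounded tax = £13.247225 → £13.25; total due = £507.71

£507.71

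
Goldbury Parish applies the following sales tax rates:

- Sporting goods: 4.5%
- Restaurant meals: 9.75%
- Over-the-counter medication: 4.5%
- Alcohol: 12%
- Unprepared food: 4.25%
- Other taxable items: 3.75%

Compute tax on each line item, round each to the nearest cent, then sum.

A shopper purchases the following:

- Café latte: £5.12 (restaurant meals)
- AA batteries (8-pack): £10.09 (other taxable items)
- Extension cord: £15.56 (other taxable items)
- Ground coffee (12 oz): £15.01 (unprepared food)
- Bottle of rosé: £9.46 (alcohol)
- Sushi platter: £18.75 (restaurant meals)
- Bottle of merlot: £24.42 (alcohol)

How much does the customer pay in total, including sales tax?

Café latte £5.12: restaurant meals → 9.75% → £0.50
AA batteries (8-pack) £10.09: other taxable items → 3.75% → £0.38
Extension cord £15.56: other taxable items → 3.75% → £0.58
Ground coffee (12 oz) £15.01: unprepared food → 4.25% → £0.64
Bottle of rosé £9.46: alcohol → 12% → £1.14
Sushi platter £18.75: restaurant meals → 9.75% → £1.83
Bottle of merlot £24.42: alcohol → 12% → £2.93
Subtotal = £98.41; tax = £8.00; total due = £106.41

£106.41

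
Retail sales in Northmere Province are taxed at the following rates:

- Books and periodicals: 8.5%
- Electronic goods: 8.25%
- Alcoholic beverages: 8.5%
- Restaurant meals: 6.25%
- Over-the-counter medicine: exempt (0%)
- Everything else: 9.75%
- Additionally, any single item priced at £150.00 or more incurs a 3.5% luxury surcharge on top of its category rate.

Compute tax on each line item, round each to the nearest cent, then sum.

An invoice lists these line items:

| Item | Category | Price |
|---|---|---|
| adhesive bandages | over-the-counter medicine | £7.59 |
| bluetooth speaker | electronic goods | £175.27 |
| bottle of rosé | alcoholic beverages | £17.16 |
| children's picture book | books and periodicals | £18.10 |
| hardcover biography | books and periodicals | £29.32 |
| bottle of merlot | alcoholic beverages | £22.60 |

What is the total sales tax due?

£28.00

Adhesive bandages £7.59: over-the-counter medicine → 0% → £0.00
Bluetooth speaker £175.27: electronic goods → 8.25% + 3.5% surcharge = 11.75% → £20.59
Bottle of rosé £17.16: alcoholic beverages → 8.5% → £1.46
Children's picture book £18.10: books and periodicals → 8.5% → £1.54
Hardcover biography £29.32: books and periodicals → 8.5% → £2.49
Bottle of merlot £22.60: alcoholic beverages → 8.5% → £1.92
Total tax = £20.59 + £1.46 + £1.54 + £2.49 + £1.92 = £28.00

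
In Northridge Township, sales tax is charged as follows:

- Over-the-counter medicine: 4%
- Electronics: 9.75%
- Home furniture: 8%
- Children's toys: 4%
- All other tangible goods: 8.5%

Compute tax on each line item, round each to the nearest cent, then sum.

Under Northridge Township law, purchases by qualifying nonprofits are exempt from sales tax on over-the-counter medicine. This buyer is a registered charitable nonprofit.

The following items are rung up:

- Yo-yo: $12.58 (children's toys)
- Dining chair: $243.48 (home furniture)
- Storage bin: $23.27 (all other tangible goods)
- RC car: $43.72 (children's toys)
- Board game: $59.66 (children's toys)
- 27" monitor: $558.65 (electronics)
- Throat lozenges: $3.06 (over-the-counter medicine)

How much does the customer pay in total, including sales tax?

Yo-yo $12.58: children's toys → 4% → $0.50
Dining chair $243.48: home furniture → 8% → $19.48
Storage bin $23.27: all other tangible goods → 8.5% → $1.98
RC car $43.72: children's toys → 4% → $1.75
Board game $59.66: children's toys → 4% → $2.39
27" monitor $558.65: electronics → 9.75% → $54.47
Throat lozenges $3.06: over-the-counter medicine, buyer-exempt → 0% → $0.00
Subtotal = $944.42; tax = $80.57; total due = $1024.99

$1024.99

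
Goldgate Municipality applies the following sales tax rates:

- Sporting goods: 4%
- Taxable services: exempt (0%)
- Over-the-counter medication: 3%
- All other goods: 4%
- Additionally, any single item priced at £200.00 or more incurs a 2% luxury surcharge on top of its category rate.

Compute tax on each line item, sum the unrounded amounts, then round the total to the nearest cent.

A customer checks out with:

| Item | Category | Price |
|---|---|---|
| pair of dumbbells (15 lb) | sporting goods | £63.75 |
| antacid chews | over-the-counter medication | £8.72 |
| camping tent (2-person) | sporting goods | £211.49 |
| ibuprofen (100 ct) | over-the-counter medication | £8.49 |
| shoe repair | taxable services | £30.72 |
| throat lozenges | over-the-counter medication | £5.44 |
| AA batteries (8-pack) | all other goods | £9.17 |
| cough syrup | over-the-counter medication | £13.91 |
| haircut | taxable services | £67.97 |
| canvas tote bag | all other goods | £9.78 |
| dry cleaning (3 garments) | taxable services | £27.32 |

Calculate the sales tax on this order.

£17.09

Pair of dumbbells (15 lb) £63.75: sporting goods → 4% → £2.55
Antacid chews £8.72: over-the-counter medication → 3% → £0.2616
Camping tent (2-person) £211.49: sporting goods → 4% + 2% surcharge = 6% → £12.6894
Ibuprofen (100 ct) £8.49: over-the-counter medication → 3% → £0.2547
Shoe repair £30.72: taxable services → 0% → £0.00
Throat lozenges £5.44: over-the-counter medication → 3% → £0.1632
AA batteries (8-pack) £9.17: all other goods → 4% → £0.3668
Cough syrup £13.91: over-the-counter medication → 3% → £0.4173
Haircut £67.97: taxable services → 0% → £0.00
Canvas tote bag £9.78: all other goods → 4% → £0.3912
Dry cleaning (3 garments) £27.32: taxable services → 0% → £0.00
Unrounded tax sum = £17.0942 → £17.09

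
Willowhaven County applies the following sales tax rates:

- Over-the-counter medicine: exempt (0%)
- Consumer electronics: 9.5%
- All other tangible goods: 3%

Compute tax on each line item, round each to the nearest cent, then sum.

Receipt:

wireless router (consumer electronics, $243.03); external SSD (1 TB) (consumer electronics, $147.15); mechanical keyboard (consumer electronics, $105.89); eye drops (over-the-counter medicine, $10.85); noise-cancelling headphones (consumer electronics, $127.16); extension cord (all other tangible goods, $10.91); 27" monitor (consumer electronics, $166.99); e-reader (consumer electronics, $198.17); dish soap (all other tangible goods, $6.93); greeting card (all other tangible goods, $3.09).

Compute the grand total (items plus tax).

Wireless router $243.03: consumer electronics → 9.5% → $23.09
External SSD (1 TB) $147.15: consumer electronics → 9.5% → $13.98
Mechanical keyboard $105.89: consumer electronics → 9.5% → $10.06
Eye drops $10.85: over-the-counter medicine → 0% → $0.00
Noise-cancelling headphones $127.16: consumer electronics → 9.5% → $12.08
Extension cord $10.91: all other tangible goods → 3% → $0.33
27" monitor $166.99: consumer electronics → 9.5% → $15.86
E-reader $198.17: consumer electronics → 9.5% → $18.83
Dish soap $6.93: all other tangible goods → 3% → $0.21
Greeting card $3.09: all other tangible goods → 3% → $0.09
Subtotal = $1020.17; tax = $94.53; total due = $1114.70

$1114.70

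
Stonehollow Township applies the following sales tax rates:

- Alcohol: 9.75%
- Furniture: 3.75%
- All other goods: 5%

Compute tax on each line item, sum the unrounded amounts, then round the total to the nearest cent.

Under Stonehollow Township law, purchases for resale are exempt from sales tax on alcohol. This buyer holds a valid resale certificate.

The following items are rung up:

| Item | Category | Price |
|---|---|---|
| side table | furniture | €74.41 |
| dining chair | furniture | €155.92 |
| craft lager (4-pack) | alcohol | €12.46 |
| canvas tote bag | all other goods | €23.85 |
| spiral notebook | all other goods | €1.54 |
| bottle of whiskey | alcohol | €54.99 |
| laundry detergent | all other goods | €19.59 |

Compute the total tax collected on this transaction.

€10.89

Side table €74.41: furniture → 3.75% → €2.790375
Dining chair €155.92: furniture → 3.75% → €5.847
Craft lager (4-pack) €12.46: alcohol, buyer-exempt → 0% → €0.00
Canvas tote bag €23.85: all other goods → 5% → €1.1925
Spiral notebook €1.54: all other goods → 5% → €0.077
Bottle of whiskey €54.99: alcohol, buyer-exempt → 0% → €0.00
Laundry detergent €19.59: all other goods → 5% → €0.9795
Unrounded tax sum = €10.886375 → €10.89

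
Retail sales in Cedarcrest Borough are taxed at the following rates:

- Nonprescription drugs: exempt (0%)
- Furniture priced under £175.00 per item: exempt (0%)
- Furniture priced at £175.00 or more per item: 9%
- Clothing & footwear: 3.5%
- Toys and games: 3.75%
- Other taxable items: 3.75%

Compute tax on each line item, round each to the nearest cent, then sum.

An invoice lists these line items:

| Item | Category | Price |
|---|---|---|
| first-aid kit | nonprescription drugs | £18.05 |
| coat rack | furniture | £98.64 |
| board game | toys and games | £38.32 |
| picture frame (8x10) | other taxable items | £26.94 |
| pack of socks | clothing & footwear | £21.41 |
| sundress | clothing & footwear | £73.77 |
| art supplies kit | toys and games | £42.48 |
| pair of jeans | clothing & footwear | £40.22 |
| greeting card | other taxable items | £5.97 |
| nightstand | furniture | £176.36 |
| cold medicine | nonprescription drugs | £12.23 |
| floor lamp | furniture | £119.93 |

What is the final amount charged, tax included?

First-aid kit £18.05: nonprescription drugs → 0% → £0.00
Coat rack £98.64: furniture, under £175.00 → 0% → £0.00
Board game £38.32: toys and games → 3.75% → £1.44
Picture frame (8x10) £26.94: other taxable items → 3.75% → £1.01
Pack of socks £21.41: clothing & footwear → 3.5% → £0.75
Sundress £73.77: clothing & footwear → 3.5% → £2.58
Art supplies kit £42.48: toys and games → 3.75% → £1.59
Pair of jeans £40.22: clothing & footwear → 3.5% → £1.41
Greeting card £5.97: other taxable items → 3.75% → £0.22
Nightstand £176.36: furniture, £175.00 or more → 9% → £15.87
Cold medicine £12.23: nonprescription drugs → 0% → £0.00
Floor lamp £119.93: furniture, under £175.00 → 0% → £0.00
Subtotal = £674.32; tax = £24.87; total due = £699.19

£699.19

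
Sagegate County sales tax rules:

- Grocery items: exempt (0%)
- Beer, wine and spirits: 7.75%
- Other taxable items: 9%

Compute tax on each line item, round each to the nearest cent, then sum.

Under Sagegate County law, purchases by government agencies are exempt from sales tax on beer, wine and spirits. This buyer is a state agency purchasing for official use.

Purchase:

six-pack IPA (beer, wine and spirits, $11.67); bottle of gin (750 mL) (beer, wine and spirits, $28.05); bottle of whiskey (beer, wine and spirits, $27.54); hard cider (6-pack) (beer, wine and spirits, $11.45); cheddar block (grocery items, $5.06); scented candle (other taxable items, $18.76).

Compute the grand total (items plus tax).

Six-pack IPA $11.67: beer, wine and spirits, buyer-exempt → 0% → $0.00
Bottle of gin (750 mL) $28.05: beer, wine and spirits, buyer-exempt → 0% → $0.00
Bottle of whiskey $27.54: beer, wine and spirits, buyer-exempt → 0% → $0.00
Hard cider (6-pack) $11.45: beer, wine and spirits, buyer-exempt → 0% → $0.00
Cheddar block $5.06: grocery items → 0% → $0.00
Scented candle $18.76: other taxable items → 9% → $1.69
Subtotal = $102.53; tax = $1.69; total due = $104.22

$104.22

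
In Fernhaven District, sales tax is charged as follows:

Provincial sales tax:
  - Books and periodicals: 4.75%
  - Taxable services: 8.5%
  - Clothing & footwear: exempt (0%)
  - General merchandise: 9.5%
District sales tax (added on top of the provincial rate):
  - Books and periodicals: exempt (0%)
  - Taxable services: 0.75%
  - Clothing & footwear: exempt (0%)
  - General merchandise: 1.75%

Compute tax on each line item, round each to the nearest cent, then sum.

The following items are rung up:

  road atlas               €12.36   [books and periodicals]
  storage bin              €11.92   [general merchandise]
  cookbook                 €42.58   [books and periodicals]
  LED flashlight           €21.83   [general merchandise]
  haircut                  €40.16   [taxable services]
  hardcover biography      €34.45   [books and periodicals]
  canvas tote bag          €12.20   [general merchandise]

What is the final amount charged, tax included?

Road atlas €12.36: books and periodicals → 4.75% + 0% district = 4.75% → €0.59
Storage bin €11.92: general merchandise → 9.5% + 1.75% district = 11.25% → €1.34
Cookbook €42.58: books and periodicals → 4.75% + 0% district = 4.75% → €2.02
LED flashlight €21.83: general merchandise → 9.5% + 1.75% district = 11.25% → €2.46
Haircut €40.16: taxable services → 8.5% + 0.75% district = 9.25% → €3.71
Hardcover biography €34.45: books and periodicals → 4.75% + 0% district = 4.75% → €1.64
Canvas tote bag €12.20: general merchandise → 9.5% + 1.75% district = 11.25% → €1.37
Subtotal = €175.50; tax = €13.13; total due = €188.63

€188.63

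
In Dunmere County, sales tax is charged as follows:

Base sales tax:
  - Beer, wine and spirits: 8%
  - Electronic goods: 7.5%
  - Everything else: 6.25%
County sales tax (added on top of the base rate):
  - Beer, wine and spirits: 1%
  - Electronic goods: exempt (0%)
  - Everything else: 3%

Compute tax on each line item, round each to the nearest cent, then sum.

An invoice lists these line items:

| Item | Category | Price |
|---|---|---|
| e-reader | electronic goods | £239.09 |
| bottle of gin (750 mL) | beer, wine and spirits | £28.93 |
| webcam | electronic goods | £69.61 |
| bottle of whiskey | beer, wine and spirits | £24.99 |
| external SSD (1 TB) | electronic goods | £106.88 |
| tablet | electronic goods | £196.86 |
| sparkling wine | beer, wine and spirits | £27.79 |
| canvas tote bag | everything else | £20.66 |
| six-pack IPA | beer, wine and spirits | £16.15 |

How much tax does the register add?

E-reader £239.09: electronic goods → 7.5% + 0% county = 7.5% → £17.93
Bottle of gin (750 mL) £28.93: beer, wine and spirits → 8% + 1% county = 9% → £2.60
Webcam £69.61: electronic goods → 7.5% + 0% county = 7.5% → £5.22
Bottle of whiskey £24.99: beer, wine and spirits → 8% + 1% county = 9% → £2.25
External SSD (1 TB) £106.88: electronic goods → 7.5% + 0% county = 7.5% → £8.02
Tablet £196.86: electronic goods → 7.5% + 0% county = 7.5% → £14.76
Sparkling wine £27.79: beer, wine and spirits → 8% + 1% county = 9% → £2.50
Canvas tote bag £20.66: everything else → 6.25% + 3% county = 9.25% → £1.91
Six-pack IPA £16.15: beer, wine and spirits → 8% + 1% county = 9% → £1.45
Total tax = £17.93 + £2.60 + £5.22 + £2.25 + £8.02 + £14.76 + £2.50 + £1.91 + £1.45 = £56.64

£56.64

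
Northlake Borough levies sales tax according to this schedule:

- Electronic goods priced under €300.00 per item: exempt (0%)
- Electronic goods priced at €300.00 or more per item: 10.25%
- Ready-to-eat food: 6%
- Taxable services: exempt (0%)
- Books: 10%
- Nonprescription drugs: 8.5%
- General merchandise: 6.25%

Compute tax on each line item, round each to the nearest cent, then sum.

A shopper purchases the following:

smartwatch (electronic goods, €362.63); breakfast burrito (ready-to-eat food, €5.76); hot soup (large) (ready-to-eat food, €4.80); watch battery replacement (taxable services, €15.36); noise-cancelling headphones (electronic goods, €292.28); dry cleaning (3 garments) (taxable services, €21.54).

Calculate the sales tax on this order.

Smartwatch €362.63: electronic goods, €300.00 or more → 10.25% → €37.17
Breakfast burrito €5.76: ready-to-eat food → 6% → €0.35
Hot soup (large) €4.80: ready-to-eat food → 6% → €0.29
Watch battery replacement €15.36: taxable services → 0% → €0.00
Noise-cancelling headphones €292.28: electronic goods, under €300.00 → 0% → €0.00
Dry cleaning (3 garments) €21.54: taxable services → 0% → €0.00
Total tax = €37.17 + €0.35 + €0.29 = €37.81

€37.81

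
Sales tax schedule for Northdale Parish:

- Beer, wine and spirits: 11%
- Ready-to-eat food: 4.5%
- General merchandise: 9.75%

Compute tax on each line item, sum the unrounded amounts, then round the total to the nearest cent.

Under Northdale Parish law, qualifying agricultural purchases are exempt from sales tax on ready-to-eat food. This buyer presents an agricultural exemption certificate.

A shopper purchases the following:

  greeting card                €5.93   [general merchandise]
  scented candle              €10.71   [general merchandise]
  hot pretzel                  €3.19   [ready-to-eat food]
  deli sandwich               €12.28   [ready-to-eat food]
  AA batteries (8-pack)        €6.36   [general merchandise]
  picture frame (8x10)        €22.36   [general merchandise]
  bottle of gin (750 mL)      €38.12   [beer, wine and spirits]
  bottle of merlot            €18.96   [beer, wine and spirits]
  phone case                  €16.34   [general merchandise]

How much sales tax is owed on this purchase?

Greeting card €5.93: general merchandise → 9.75% → €0.578175
Scented candle €10.71: general merchandise → 9.75% → €1.044225
Hot pretzel €3.19: ready-to-eat food, buyer-exempt → 0% → €0.00
Deli sandwich €12.28: ready-to-eat food, buyer-exempt → 0% → €0.00
AA batteries (8-pack) €6.36: general merchandise → 9.75% → €0.6201
Picture frame (8x10) €22.36: general merchandise → 9.75% → €2.1801
Bottle of gin (750 mL) €38.12: beer, wine and spirits → 11% → €4.1932
Bottle of merlot €18.96: beer, wine and spirits → 11% → €2.0856
Phone case €16.34: general merchandise → 9.75% → €1.59315
Unrounded tax sum = €12.29455 → €12.29

€12.29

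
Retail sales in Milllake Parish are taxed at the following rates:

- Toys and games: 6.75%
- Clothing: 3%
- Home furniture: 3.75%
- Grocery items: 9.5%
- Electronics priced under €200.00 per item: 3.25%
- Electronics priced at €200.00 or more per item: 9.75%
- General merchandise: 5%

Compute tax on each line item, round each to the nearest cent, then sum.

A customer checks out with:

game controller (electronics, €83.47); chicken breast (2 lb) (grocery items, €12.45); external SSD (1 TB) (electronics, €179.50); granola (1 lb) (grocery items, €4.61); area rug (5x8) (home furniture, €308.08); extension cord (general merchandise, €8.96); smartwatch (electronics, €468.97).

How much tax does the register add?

€67.88

Game controller €83.47: electronics, under €200.00 → 3.25% → €2.71
Chicken breast (2 lb) €12.45: grocery items → 9.5% → €1.18
External SSD (1 TB) €179.50: electronics, under €200.00 → 3.25% → €5.83
Granola (1 lb) €4.61: grocery items → 9.5% → €0.44
Area rug (5x8) €308.08: home furniture → 3.75% → €11.55
Extension cord €8.96: general merchandise → 5% → €0.45
Smartwatch €468.97: electronics, €200.00 or more → 9.75% → €45.72
Total tax = €2.71 + €1.18 + €5.83 + €0.44 + €11.55 + €0.45 + €45.72 = €67.88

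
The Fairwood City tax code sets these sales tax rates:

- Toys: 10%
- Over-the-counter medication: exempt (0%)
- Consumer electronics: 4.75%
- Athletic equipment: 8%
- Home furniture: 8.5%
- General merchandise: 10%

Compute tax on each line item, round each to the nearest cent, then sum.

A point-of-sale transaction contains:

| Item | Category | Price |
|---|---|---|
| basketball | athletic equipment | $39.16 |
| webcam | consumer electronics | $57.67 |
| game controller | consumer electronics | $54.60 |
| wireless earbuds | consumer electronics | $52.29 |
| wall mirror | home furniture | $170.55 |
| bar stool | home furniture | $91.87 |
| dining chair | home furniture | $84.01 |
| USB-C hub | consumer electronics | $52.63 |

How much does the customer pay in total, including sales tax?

$645.67

Basketball $39.16: athletic equipment → 8% → $3.13
Webcam $57.67: consumer electronics → 4.75% → $2.74
Game controller $54.60: consumer electronics → 4.75% → $2.59
Wireless earbuds $52.29: consumer electronics → 4.75% → $2.48
Wall mirror $170.55: home furniture → 8.5% → $14.50
Bar stool $91.87: home furniture → 8.5% → $7.81
Dining chair $84.01: home furniture → 8.5% → $7.14
USB-C hub $52.63: consumer electronics → 4.75% → $2.50
Subtotal = $602.78; tax = $42.89; total due = $645.67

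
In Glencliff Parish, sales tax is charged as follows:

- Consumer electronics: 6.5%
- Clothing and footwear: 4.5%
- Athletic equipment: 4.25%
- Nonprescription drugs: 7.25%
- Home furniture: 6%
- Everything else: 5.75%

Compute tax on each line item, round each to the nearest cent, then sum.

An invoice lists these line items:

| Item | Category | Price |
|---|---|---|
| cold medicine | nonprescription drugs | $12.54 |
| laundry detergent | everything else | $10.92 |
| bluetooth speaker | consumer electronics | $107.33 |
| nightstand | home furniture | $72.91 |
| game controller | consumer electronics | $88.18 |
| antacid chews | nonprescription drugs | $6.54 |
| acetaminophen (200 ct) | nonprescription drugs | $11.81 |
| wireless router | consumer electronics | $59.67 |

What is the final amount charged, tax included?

$393.73

Cold medicine $12.54: nonprescription drugs → 7.25% → $0.91
Laundry detergent $10.92: everything else → 5.75% → $0.63
Bluetooth speaker $107.33: consumer electronics → 6.5% → $6.98
Nightstand $72.91: home furniture → 6% → $4.37
Game controller $88.18: consumer electronics → 6.5% → $5.73
Antacid chews $6.54: nonprescription drugs → 7.25% → $0.47
Acetaminophen (200 ct) $11.81: nonprescription drugs → 7.25% → $0.86
Wireless router $59.67: consumer electronics → 6.5% → $3.88
Subtotal = $369.90; tax = $23.83; total due = $393.73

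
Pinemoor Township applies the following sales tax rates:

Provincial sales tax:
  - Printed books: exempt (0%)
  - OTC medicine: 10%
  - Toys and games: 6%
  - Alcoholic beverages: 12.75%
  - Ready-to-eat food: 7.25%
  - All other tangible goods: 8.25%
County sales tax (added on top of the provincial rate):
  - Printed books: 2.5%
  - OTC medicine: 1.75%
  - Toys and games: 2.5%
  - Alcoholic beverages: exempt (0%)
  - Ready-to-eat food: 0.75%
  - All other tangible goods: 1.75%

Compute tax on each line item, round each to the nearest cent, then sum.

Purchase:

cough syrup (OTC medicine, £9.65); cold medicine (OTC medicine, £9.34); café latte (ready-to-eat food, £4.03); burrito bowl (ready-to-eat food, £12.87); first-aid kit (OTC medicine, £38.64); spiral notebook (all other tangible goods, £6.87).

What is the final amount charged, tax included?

Cough syrup £9.65: OTC medicine → 10% + 1.75% county = 11.75% → £1.13
Cold medicine £9.34: OTC medicine → 10% + 1.75% county = 11.75% → £1.10
Café latte £4.03: ready-to-eat food → 7.25% + 0.75% county = 8% → £0.32
Burrito bowl £12.87: ready-to-eat food → 7.25% + 0.75% county = 8% → £1.03
First-aid kit £38.64: OTC medicine → 10% + 1.75% county = 11.75% → £4.54
Spiral notebook £6.87: all other tangible goods → 8.25% + 1.75% county = 10% → £0.69
Subtotal = £81.40; tax = £8.81; total due = £90.21

£90.21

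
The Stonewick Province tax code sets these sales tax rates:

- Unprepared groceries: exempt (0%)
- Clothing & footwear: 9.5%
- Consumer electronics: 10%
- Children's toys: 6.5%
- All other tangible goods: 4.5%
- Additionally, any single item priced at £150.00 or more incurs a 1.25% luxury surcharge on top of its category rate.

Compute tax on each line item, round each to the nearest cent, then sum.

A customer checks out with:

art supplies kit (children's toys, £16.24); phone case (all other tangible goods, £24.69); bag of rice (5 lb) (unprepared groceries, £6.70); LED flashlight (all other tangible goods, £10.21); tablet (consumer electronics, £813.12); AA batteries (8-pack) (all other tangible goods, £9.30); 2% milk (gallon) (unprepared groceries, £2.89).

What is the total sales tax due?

Art supplies kit £16.24: children's toys → 6.5% → £1.06
Phone case £24.69: all other tangible goods → 4.5% → £1.11
Bag of rice (5 lb) £6.70: unprepared groceries → 0% → £0.00
LED flashlight £10.21: all other tangible goods → 4.5% → £0.46
Tablet £813.12: consumer electronics → 10% + 1.25% surcharge = 11.25% → £91.48
AA batteries (8-pack) £9.30: all other tangible goods → 4.5% → £0.42
2% milk (gallon) £2.89: unprepared groceries → 0% → £0.00
Total tax = £1.06 + £1.11 + £0.46 + £91.48 + £0.42 = £94.53

£94.53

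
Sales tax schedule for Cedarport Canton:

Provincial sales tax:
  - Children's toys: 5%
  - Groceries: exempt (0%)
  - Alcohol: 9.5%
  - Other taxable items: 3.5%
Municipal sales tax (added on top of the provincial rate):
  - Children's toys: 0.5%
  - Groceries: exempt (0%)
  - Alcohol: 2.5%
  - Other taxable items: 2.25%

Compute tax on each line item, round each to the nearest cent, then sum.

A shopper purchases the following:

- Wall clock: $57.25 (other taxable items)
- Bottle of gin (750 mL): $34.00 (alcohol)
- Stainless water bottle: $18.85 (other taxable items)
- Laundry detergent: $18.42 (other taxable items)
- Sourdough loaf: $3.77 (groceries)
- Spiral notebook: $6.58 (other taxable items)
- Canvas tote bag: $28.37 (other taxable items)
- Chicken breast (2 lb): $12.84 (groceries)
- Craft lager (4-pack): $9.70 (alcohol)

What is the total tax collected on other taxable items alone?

Wall clock $57.25: other taxable items → 3.5% + 2.25% municipal = 5.75% → $3.29
Stainless water bottle $18.85: other taxable items → 3.5% + 2.25% municipal = 5.75% → $1.08
Laundry detergent $18.42: other taxable items → 3.5% + 2.25% municipal = 5.75% → $1.06
Spiral notebook $6.58: other taxable items → 3.5% + 2.25% municipal = 5.75% → $0.38
Canvas tote bag $28.37: other taxable items → 3.5% + 2.25% municipal = 5.75% → $1.63
Tax on other taxable items = $3.29 + $1.08 + $1.06 + $0.38 + $1.63 = $7.44

$7.44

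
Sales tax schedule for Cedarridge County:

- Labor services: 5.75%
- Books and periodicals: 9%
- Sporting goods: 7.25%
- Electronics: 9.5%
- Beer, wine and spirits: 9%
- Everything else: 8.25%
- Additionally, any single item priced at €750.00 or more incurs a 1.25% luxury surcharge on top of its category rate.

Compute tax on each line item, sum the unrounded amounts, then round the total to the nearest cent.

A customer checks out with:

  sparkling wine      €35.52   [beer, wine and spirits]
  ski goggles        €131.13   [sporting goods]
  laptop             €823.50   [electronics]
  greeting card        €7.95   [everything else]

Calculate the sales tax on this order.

€101.89

Sparkling wine €35.52: beer, wine and spirits → 9% → €3.1968
Ski goggles €131.13: sporting goods → 7.25% → €9.506925
Laptop €823.50: electronics → 9.5% + 1.25% surcharge = 10.75% → €88.52625
Greeting card €7.95: everything else → 8.25% → €0.655875
Unrounded tax sum = €101.88585 → €101.89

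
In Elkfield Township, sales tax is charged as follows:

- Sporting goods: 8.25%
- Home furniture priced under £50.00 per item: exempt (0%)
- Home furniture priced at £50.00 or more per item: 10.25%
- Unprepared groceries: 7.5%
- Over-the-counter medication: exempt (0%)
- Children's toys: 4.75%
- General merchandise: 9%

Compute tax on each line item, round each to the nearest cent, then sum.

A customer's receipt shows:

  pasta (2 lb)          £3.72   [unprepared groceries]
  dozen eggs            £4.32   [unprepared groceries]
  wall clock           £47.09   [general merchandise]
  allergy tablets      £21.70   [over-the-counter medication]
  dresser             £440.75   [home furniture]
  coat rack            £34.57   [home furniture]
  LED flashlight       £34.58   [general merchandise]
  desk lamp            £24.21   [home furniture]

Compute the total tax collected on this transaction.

Pasta (2 lb) £3.72: unprepared groceries → 7.5% → £0.28
Dozen eggs £4.32: unprepared groceries → 7.5% → £0.32
Wall clock £47.09: general merchandise → 9% → £4.24
Allergy tablets £21.70: over-the-counter medication → 0% → £0.00
Dresser £440.75: home furniture, £50.00 or more → 10.25% → £45.18
Coat rack £34.57: home furniture, under £50.00 → 0% → £0.00
LED flashlight £34.58: general merchandise → 9% → £3.11
Desk lamp £24.21: home furniture, under £50.00 → 0% → £0.00
Total tax = £0.28 + £0.32 + £4.24 + £45.18 + £3.11 = £53.13

£53.13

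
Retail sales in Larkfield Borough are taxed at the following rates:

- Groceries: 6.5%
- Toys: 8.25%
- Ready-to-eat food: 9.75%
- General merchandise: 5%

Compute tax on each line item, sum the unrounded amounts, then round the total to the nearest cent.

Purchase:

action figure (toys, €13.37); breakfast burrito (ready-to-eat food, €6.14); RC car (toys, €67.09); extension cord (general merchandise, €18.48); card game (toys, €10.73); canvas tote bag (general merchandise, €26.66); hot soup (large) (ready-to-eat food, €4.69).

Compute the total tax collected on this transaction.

€10.84

Action figure €13.37: toys → 8.25% → €1.103025
Breakfast burrito €6.14: ready-to-eat food → 9.75% → €0.59865
RC car €67.09: toys → 8.25% → €5.534925
Extension cord €18.48: general merchandise → 5% → €0.924
Card game €10.73: toys → 8.25% → €0.885225
Canvas tote bag €26.66: general merchandise → 5% → €1.333
Hot soup (large) €4.69: ready-to-eat food → 9.75% → €0.457275
Unrounded tax sum = €10.8361 → €10.84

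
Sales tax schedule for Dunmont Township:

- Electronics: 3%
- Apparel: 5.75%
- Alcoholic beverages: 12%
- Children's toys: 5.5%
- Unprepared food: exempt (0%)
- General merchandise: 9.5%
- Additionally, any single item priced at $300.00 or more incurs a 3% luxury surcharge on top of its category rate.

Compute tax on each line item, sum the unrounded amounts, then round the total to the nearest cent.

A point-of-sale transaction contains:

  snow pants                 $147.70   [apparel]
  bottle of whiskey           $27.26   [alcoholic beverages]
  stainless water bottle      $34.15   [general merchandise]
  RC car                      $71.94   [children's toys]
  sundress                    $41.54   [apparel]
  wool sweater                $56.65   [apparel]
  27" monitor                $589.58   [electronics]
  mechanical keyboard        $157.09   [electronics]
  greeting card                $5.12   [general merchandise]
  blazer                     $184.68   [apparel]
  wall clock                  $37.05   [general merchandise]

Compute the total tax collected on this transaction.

Snow pants $147.70: apparel → 5.75% → $8.49275
Bottle of whiskey $27.26: alcoholic beverages → 12% → $3.2712
Stainless water bottle $34.15: general merchandise → 9.5% → $3.24425
RC car $71.94: children's toys → 5.5% → $3.9567
Sundress $41.54: apparel → 5.75% → $2.38855
Wool sweater $56.65: apparel → 5.75% → $3.257375
27" monitor $589.58: electronics → 3% + 3% surcharge = 6% → $35.3748
Mechanical keyboard $157.09: electronics → 3% → $4.7127
Greeting card $5.12: general merchandise → 9.5% → $0.4864
Blazer $184.68: apparel → 5.75% → $10.6191
Wall clock $37.05: general merchandise → 9.5% → $3.51975
Unrounded tax sum = $79.323575 → $79.32

$79.32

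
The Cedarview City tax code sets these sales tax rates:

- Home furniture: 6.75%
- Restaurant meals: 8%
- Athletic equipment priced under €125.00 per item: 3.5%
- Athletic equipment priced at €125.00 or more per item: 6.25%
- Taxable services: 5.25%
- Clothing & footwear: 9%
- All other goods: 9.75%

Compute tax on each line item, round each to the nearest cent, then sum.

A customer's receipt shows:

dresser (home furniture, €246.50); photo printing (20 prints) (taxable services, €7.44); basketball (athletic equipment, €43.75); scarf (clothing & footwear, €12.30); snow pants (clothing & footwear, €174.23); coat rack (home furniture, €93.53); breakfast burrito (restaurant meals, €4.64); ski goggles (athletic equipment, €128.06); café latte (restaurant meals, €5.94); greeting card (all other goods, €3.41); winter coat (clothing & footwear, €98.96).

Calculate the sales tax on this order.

€59.75

Dresser €246.50: home furniture → 6.75% → €16.64
Photo printing (20 prints) €7.44: taxable services → 5.25% → €0.39
Basketball €43.75: athletic equipment, under €125.00 → 3.5% → €1.53
Scarf €12.30: clothing & footwear → 9% → €1.11
Snow pants €174.23: clothing & footwear → 9% → €15.68
Coat rack €93.53: home furniture → 6.75% → €6.31
Breakfast burrito €4.64: restaurant meals → 8% → €0.37
Ski goggles €128.06: athletic equipment, €125.00 or more → 6.25% → €8.00
Café latte €5.94: restaurant meals → 8% → €0.48
Greeting card €3.41: all other goods → 9.75% → €0.33
Winter coat €98.96: clothing & footwear → 9% → €8.91
Total tax = €16.64 + €0.39 + €1.53 + €1.11 + €15.68 + €6.31 + €0.37 + €8.00 + €0.48 + €0.33 + €8.91 = €59.75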